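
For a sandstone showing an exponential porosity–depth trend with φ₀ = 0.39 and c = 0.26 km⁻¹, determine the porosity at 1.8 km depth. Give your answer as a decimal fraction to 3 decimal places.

0.244

φ = φ₀·exp(−c·Z) = 0.39 × exp(−0.26 × 1.8) = 0.39 × exp(−0.468)
  = 0.39 × 0.6263 = 0.2442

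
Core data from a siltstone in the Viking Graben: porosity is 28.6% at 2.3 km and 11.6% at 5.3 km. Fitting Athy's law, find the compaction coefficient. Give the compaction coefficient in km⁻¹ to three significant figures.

0.301 km⁻¹

Athy: φ(d) = φ₀ e^(−kd) ⇒ φ₁/φ₂ = e^{k(d₂−d₁)} ⇒ k = ln(φ₁/φ₂)/(d₂−d₁)
k = ln(0.286/0.116) / (5.3 − 2.3) = ln(2.466) / 3 = 0.9024 / 3 = 0.3008 km⁻¹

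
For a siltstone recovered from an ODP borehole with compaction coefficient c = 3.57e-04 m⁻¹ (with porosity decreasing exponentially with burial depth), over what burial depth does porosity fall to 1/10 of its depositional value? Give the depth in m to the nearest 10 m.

Working in km (1 km = 1000 m; c in km⁻¹ = c in m⁻¹ × 1000):
φ/φ₀ = 1/10 ⇒ exp(−c·d) = 1/10 ⇒ d = ln(10) / c
d = 2.3026 / 0.357 = 6.450 km

6450 m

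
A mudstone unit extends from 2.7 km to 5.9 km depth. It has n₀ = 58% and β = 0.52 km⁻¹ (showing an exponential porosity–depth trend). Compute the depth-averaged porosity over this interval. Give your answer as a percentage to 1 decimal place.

6.9%

⟨n⟩ = (1/(z₂−z₁)) ∫ n₀ e^(−βz) dz = n₀·(e^(−β·z₁) − e^(−β·z₂)) / (β·(z₂−z₁))
e^(−0.52×2.7) = 0.2456; e^(−0.52×5.9) = 0.0465
⟨n⟩ = 0.58 × (0.2456 − 0.0465) / (0.52 × 3.2) = 0.58 × 0.1197 = 0.0694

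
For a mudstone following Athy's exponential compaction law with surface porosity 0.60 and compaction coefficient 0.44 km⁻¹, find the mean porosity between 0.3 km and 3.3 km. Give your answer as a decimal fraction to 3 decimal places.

0.292

⟨φ⟩ = (1/(Z₂−Z₁)) ∫ φ₀ e^(−kZ) dZ = φ₀·(e^(−k·Z₁) − e^(−k·Z₂)) / (k·(Z₂−Z₁))
e^(−0.44×0.3) = 0.8763; e^(−0.44×3.3) = 0.2341
⟨φ⟩ = 0.6 × (0.8763 − 0.2341) / (0.44 × 3) = 0.6 × 0.4865 = 0.2919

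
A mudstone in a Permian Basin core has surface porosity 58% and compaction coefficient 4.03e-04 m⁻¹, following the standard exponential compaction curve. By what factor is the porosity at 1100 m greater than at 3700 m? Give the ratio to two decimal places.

2.85

Working in km (1 km = 1000 m; c in km⁻¹ = c in m⁻¹ × 1000):
n(z₁)/n(z₂) = e^(−c·z₁)/e^(−c·z₂) = e^{c(z₂−z₁)}
= exp(0.403 × 2.6) = exp(1.048) = 2.8514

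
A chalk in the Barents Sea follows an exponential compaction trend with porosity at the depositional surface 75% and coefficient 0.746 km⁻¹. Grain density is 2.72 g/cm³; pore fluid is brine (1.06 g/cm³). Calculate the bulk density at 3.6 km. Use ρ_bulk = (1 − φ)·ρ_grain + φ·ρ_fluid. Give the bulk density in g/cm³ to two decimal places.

2.64 g/cm³

Porosity at depth: n = 0.75·exp(−0.746×3.6) = 0.75×0.0682 = 0.0511
Bulk density: ρ_b = (1−n)ρ_g + n·ρ_f = 0.9489×2.72 + 0.0511×1.06
       = 2.581 + 0.054 = 2.635 g/cm³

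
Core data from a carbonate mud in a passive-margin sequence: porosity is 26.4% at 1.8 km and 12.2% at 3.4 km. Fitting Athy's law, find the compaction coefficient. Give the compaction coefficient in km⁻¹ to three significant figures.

Athy: n(z) = n₀ e^(−kz) ⇒ n₁/n₂ = e^{k(z₂−z₁)} ⇒ k = ln(n₁/n₂)/(z₂−z₁)
k = ln(0.264/0.122) / (3.4 − 1.8) = ln(2.164) / 1.6 = 0.7719 / 1.6 = 0.4825 km⁻¹

0.482 km⁻¹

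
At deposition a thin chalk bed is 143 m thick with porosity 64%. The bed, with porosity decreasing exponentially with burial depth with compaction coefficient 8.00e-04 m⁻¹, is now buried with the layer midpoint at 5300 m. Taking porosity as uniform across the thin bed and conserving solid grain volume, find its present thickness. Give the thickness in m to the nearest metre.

52 m

Working in km (1 km = 1000 m; β in km⁻¹ = β in m⁻¹ × 1000):
Porosity at 5.3 km: φ = 0.64·exp(−0.8×5.3) = 0.0092
Solid-volume conservation: h(1−φ) = h₀(1−φ₀) ⇒ h = h₀·(1−φ₀)/(1−φ)
h = 0.143 × (1 − 0.64)/(1 − 0.0092) = 0.143 × 0.3634 = 0.0520 km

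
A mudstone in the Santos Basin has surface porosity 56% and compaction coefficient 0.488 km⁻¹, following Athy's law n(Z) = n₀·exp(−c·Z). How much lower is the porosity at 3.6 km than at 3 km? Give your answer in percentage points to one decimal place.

3.3 percentage points

n(3) = 0.56·e^(−0.488×3) = 0.1295
n(3.6) = 0.56·e^(−0.488×3.6) = 0.0967
Δn = 0.1295 − 0.0967 = 0.0329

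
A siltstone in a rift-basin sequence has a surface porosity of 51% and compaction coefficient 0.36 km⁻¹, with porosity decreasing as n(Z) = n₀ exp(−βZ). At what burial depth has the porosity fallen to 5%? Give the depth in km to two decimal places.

6.45 km

Invert Athy's law: Z = ln(n₀/n) / β
Z = ln(0.51/0.05) / 0.36 = ln(10.2) / 0.36 = 2.3224 / 0.36 = 6.451 km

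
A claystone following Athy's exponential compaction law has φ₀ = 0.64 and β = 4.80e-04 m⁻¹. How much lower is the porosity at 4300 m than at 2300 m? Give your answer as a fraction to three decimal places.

0.131

Working in km (1 km = 1000 m; β in km⁻¹ = β in m⁻¹ × 1000):
φ(2.3) = 0.64·e^(−0.48×2.3) = 0.2122
φ(4.3) = 0.64·e^(−0.48×4.3) = 0.0812
Δφ = 0.2122 − 0.0812 = 0.1309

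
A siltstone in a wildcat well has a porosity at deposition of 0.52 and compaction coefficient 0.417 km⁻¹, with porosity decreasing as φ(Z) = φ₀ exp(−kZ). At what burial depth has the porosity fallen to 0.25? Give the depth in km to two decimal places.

Invert Athy's law: Z = ln(φ₀/φ) / k
Z = ln(0.52/0.25) / 0.417 = ln(2.08) / 0.417 = 0.7324 / 0.417 = 1.756 km

1.76 km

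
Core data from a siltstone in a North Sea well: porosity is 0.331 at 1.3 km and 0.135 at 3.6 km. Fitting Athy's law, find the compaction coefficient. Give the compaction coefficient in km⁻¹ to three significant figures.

0.390 km⁻¹

Athy: φ(Z) = φ₀ e^(−βZ) ⇒ φ₁/φ₂ = e^{β(Z₂−Z₁)} ⇒ β = ln(φ₁/φ₂)/(Z₂−Z₁)
β = ln(0.331/0.135) / (3.6 − 1.3) = ln(2.452) / 2.3 = 0.8968 / 2.3 = 0.3899 km⁻¹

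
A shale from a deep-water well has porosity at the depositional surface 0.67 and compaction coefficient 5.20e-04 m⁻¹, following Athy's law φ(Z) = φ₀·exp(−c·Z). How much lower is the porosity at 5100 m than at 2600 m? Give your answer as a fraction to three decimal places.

0.126

Working in km (1 km = 1000 m; c in km⁻¹ = c in m⁻¹ × 1000):
φ(2.6) = 0.67·e^(−0.52×2.6) = 0.1733
φ(5.1) = 0.67·e^(−0.52×5.1) = 0.0472
Δφ = 0.1733 − 0.0472 = 0.1261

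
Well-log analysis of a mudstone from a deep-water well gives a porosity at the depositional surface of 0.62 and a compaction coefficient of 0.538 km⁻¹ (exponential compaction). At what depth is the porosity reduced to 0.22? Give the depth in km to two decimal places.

Invert Athy's law: d = ln(phi₀/phi) / k
d = ln(0.62/0.22) / 0.538 = ln(2.818) / 0.538 = 1.0361 / 0.538 = 1.926 km

1.93 km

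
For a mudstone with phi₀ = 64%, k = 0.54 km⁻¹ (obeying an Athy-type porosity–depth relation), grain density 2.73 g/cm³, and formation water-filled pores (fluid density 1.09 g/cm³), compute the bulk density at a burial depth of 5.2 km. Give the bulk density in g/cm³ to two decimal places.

Porosity at depth: phi = 0.64·exp(−0.54×5.2) = 0.64×0.0603 = 0.0386
Bulk density: ρ_b = (1−phi)ρ_g + phi·ρ_f = 0.9614×2.73 + 0.0386×1.09
       = 2.625 + 0.042 = 2.667 g/cm³

2.67 g/cm³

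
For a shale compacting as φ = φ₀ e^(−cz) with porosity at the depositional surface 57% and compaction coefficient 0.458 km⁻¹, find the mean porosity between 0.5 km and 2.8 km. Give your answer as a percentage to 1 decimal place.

⟨φ⟩ = (1/(z₂−z₁)) ∫ φ₀ e^(−cz) dz = φ₀·(e^(−c·z₁) − e^(−c·z₂)) / (c·(z₂−z₁))
e^(−0.458×0.5) = 0.7953; e^(−0.458×2.8) = 0.2774
⟨φ⟩ = 0.57 × (0.7953 − 0.2774) / (0.458 × 2.3) = 0.57 × 0.4917 = 0.2803

28.0%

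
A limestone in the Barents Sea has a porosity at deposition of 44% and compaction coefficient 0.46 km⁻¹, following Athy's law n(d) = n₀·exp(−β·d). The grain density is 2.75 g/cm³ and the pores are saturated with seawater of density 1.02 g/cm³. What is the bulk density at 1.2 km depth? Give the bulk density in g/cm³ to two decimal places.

2.31 g/cm³

Porosity at depth: n = 0.44·exp(−0.46×1.2) = 0.44×0.5758 = 0.2534
Bulk density: ρ_b = (1−n)ρ_g + n·ρ_f = 0.7466×2.75 + 0.2534×1.02
       = 2.053 + 0.258 = 2.312 g/cm³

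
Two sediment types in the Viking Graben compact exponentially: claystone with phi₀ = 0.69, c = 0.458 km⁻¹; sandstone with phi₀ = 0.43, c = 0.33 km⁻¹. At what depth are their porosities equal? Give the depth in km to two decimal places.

3.69 km

Set phi₀ₐ e^(−cₐz) = phi₀ᵦ e^(−cᵦz) ⇒ ln(phi₀ₐ/phi₀ᵦ) = (cₐ − cᵦ)·z
z = ln(0.69/0.43) / (0.458 − 0.33) = 0.4729 / 0.128 = 3.695 km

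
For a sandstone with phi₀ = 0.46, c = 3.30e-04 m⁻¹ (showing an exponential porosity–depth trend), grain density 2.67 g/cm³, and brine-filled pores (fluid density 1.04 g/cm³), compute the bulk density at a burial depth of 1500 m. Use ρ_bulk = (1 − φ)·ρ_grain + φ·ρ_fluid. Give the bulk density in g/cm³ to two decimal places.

Working in km (1 km = 1000 m; c in km⁻¹ = c in m⁻¹ × 1000):
Porosity at depth: phi = 0.46·exp(−0.33×1.5) = 0.46×0.6096 = 0.2804
Bulk density: ρ_b = (1−phi)ρ_g + phi·ρ_f = 0.7196×2.67 + 0.2804×1.04
       = 1.921 + 0.292 = 2.213 g/cm³

2.21 g/cm³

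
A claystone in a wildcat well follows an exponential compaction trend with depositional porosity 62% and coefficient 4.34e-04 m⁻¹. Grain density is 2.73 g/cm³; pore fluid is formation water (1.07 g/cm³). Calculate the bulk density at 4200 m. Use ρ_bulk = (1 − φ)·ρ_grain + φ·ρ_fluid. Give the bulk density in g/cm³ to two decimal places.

2.56 g/cm³

Working in km (1 km = 1000 m; c in km⁻¹ = c in m⁻¹ × 1000):
Porosity at depth: phi = 0.62·exp(−0.434×4.2) = 0.62×0.1616 = 0.1002
Bulk density: ρ_b = (1−phi)ρ_g + phi·ρ_f = 0.8998×2.73 + 0.1002×1.07
       = 2.457 + 0.107 = 2.564 g/cm³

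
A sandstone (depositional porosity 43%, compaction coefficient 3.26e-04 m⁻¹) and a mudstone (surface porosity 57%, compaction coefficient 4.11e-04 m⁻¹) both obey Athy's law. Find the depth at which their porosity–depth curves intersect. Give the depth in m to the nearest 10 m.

Working in km (1 km = 1000 m; β in km⁻¹ = β in m⁻¹ × 1000):
Set n₀ₐ e^(−βₐd) = n₀ᵦ e^(−βᵦd) ⇒ ln(n₀ₐ/n₀ᵦ) = (βₐ − βᵦ)·d
d = ln(0.43/0.57) / (0.326 − 0.411) = -0.2819 / -0.085 = 3.316 km

3320 m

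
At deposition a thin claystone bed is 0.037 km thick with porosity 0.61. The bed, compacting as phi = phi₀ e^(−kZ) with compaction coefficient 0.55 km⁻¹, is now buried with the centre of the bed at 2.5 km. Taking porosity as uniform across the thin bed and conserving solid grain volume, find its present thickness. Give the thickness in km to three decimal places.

0.017 km

Porosity at 2.5 km: phi = 0.61·exp(−0.55×2.5) = 0.1542
Solid-volume conservation: h(1−phi) = h₀(1−phi₀) ⇒ h = h₀·(1−phi₀)/(1−phi)
h = 0.037 × (1 − 0.61)/(1 − 0.1542) = 0.037 × 0.4611 = 0.0171 km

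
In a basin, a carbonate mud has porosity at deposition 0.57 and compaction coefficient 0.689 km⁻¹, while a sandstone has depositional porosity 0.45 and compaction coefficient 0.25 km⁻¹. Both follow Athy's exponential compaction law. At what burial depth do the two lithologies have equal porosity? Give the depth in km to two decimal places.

Set phi₀ₐ e^(−cₐd) = phi₀ᵦ e^(−cᵦd) ⇒ ln(phi₀ₐ/phi₀ᵦ) = (cₐ − cᵦ)·d
d = ln(0.57/0.45) / (0.689 − 0.25) = 0.2364 / 0.439 = 0.538 km

0.54 km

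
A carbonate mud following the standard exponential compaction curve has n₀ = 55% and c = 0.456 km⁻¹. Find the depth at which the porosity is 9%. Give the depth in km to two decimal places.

Invert Athy's law: d = ln(n₀/n) / c
d = ln(0.55/0.09) / 0.456 = ln(6.111) / 0.456 = 1.8101 / 0.456 = 3.970 km

3.97 km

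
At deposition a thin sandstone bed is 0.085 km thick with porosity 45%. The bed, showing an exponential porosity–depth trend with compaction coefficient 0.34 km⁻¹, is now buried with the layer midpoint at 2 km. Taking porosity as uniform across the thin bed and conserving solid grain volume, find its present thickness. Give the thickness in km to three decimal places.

0.061 km

Porosity at 2 km: φ = 0.45·exp(−0.34×2) = 0.2280
Solid-volume conservation: h(1−φ) = h₀(1−φ₀) ⇒ h = h₀·(1−φ₀)/(1−φ)
h = 0.085 × (1 − 0.45)/(1 − 0.2280) = 0.085 × 0.7124 = 0.0606 km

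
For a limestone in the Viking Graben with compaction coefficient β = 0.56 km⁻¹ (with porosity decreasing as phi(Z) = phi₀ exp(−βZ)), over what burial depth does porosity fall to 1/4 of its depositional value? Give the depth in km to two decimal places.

phi/phi₀ = 1/4 ⇒ exp(−β·Z) = 1/4 ⇒ Z = ln(4) / β
Z = 1.3863 / 0.56 = 2.476 km

2.48 km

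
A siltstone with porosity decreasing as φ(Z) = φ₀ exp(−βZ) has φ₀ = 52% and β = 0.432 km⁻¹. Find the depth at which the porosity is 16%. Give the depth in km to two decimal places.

2.73 km

Invert Athy's law: Z = ln(φ₀/φ) / β
Z = ln(0.52/0.16) / 0.432 = ln(3.25) / 0.432 = 1.1787 / 0.432 = 2.728 km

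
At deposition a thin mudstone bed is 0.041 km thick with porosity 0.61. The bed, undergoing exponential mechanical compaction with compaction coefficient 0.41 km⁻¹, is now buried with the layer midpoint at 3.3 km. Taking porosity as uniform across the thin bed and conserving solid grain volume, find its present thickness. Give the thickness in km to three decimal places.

Porosity at 3.3 km: n = 0.61·exp(−0.41×3.3) = 0.1577
Solid-volume conservation: h(1−n) = h₀(1−n₀) ⇒ h = h₀·(1−n₀)/(1−n)
h = 0.041 × (1 − 0.61)/(1 − 0.1577) = 0.041 × 0.4630 = 0.0190 km

0.019 km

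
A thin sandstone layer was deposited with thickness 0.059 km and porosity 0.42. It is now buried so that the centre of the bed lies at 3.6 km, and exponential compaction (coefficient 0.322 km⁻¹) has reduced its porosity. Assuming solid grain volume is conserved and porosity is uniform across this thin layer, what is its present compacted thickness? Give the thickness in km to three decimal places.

Porosity at 3.6 km: phi = 0.42·exp(−0.322×3.6) = 0.1318
Solid-volume conservation: h(1−phi) = h₀(1−phi₀) ⇒ h = h₀·(1−phi₀)/(1−phi)
h = 0.059 × (1 − 0.42)/(1 − 0.1318) = 0.059 × 0.6680 = 0.0394 km

0.039 km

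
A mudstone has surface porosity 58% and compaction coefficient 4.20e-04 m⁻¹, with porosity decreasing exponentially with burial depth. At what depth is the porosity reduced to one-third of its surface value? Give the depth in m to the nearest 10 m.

Working in km (1 km = 1000 m; c in km⁻¹ = c in m⁻¹ × 1000):
phi/phi₀ = 1/3 ⇒ exp(−c·Z) = 1/3 ⇒ Z = ln(3) / c
Z = 1.0986 / 0.42 = 2.616 km

2620 m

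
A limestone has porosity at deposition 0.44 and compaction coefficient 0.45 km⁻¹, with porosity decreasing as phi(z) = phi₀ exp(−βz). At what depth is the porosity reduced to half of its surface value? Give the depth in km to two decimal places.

1.54 km

phi/phi₀ = 1/2 ⇒ exp(−β·z) = 1/2 ⇒ z = ln(2) / β
z = 0.6931 / 0.45 = 1.540 km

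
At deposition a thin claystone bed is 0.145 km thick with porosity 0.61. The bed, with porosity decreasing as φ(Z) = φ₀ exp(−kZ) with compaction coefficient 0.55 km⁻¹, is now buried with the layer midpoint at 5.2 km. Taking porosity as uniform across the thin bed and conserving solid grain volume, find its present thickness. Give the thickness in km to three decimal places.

Porosity at 5.2 km: φ = 0.61·exp(−0.55×5.2) = 0.0349
Solid-volume conservation: h(1−φ) = h₀(1−φ₀) ⇒ h = h₀·(1−φ₀)/(1−φ)
h = 0.145 × (1 − 0.61)/(1 − 0.0349) = 0.145 × 0.4041 = 0.0586 km

0.059 km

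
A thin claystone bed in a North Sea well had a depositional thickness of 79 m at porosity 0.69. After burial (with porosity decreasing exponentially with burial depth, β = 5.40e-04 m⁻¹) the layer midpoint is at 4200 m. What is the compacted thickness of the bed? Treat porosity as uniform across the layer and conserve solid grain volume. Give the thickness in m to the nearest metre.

Working in km (1 km = 1000 m; β in km⁻¹ = β in m⁻¹ × 1000):
Porosity at 4.2 km: φ = 0.69·exp(−0.54×4.2) = 0.0714
Solid-volume conservation: h(1−φ) = h₀(1−φ₀) ⇒ h = h₀·(1−φ₀)/(1−φ)
h = 0.079 × (1 − 0.69)/(1 − 0.0714) = 0.079 × 0.3338 = 0.0264 km

26 m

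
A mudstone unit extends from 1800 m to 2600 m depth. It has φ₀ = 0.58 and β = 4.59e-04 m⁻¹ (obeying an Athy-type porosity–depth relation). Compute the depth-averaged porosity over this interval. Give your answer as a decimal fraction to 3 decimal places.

0.212

Working in km (1 km = 1000 m; β in km⁻¹ = β in m⁻¹ × 1000):
⟨φ⟩ = (1/(z₂−z₁)) ∫ φ₀ e^(−βz) dz = φ₀·(e^(−β·z₁) − e^(−β·z₂)) / (β·(z₂−z₁))
e^(−0.459×1.8) = 0.4377; e^(−0.459×2.6) = 0.3032
⟨φ⟩ = 0.58 × (0.4377 − 0.3032) / (0.459 × 0.8) = 0.58 × 0.3663 = 0.2125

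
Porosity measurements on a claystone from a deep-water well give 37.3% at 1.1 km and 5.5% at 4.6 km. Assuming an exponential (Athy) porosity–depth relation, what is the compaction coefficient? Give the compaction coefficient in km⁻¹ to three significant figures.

Athy: φ(d) = φ₀ e^(−βd) ⇒ φ₁/φ₂ = e^{β(d₂−d₁)} ⇒ β = ln(φ₁/φ₂)/(d₂−d₁)
β = ln(0.373/0.055) / (4.6 − 1.1) = ln(6.782) / 3.5 = 1.9142 / 3.5 = 0.5469 km⁻¹

0.547 km⁻¹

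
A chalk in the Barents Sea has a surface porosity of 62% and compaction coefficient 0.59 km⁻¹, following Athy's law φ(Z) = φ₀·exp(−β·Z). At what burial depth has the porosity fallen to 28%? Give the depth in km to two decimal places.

1.35 km

Invert Athy's law: Z = ln(φ₀/φ) / β
Z = ln(0.62/0.28) / 0.59 = ln(2.214) / 0.59 = 0.7949 / 0.59 = 1.347 km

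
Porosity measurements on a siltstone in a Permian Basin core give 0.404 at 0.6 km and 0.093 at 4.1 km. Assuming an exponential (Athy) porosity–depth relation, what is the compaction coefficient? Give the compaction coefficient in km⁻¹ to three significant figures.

Athy: n(Z) = n₀ e^(−kZ) ⇒ n₁/n₂ = e^{k(Z₂−Z₁)} ⇒ k = ln(n₁/n₂)/(Z₂−Z₁)
k = ln(0.404/0.093) / (4.1 − 0.6) = ln(4.344) / 3.5 = 1.4688 / 3.5 = 0.4197 km⁻¹

0.420 km⁻¹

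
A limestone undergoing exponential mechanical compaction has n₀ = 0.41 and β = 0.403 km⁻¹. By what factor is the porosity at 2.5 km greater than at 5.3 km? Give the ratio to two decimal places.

n(d₁)/n(d₂) = e^(−β·d₁)/e^(−β·d₂) = e^{β(d₂−d₁)}
= exp(0.403 × 2.8) = exp(1.128) = 3.0907

3.09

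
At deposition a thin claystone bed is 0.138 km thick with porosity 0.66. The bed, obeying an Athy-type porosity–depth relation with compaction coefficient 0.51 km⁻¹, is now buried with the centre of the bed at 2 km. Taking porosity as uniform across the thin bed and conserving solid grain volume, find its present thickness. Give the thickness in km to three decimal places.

Porosity at 2 km: φ = 0.66·exp(−0.51×2) = 0.2380
Solid-volume conservation: h(1−φ) = h₀(1−φ₀) ⇒ h = h₀·(1−φ₀)/(1−φ)
h = 0.138 × (1 − 0.66)/(1 − 0.2380) = 0.138 × 0.4462 = 0.0616 km

0.062 km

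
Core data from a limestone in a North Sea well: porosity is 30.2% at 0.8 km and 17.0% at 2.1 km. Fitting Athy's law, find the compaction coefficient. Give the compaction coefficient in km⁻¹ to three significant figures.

0.442 km⁻¹

Athy: n(Z) = n₀ e^(−βZ) ⇒ n₁/n₂ = e^{β(Z₂−Z₁)} ⇒ β = ln(n₁/n₂)/(Z₂−Z₁)
β = ln(0.302/0.17) / (2.1 − 0.8) = ln(1.776) / 1.3 = 0.5746 / 1.3 = 0.442 km⁻¹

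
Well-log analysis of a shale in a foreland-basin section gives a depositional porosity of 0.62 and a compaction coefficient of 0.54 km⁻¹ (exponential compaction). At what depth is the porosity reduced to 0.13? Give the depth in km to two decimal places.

2.89 km

Invert Athy's law: d = ln(φ₀/φ) / β
d = ln(0.62/0.13) / 0.54 = ln(4.769) / 0.54 = 1.5622 / 0.54 = 2.893 km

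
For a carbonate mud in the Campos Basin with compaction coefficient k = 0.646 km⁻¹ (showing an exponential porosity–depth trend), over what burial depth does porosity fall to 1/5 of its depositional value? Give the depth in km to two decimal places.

n/n₀ = 1/5 ⇒ exp(−k·d) = 1/5 ⇒ d = ln(5) / k
d = 1.6094 / 0.646 = 2.491 km

2.49 km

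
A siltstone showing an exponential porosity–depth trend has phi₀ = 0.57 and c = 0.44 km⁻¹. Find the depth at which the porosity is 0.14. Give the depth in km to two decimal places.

Invert Athy's law: z = ln(phi₀/phi) / c
z = ln(0.57/0.14) / 0.44 = ln(4.071) / 0.44 = 1.4040 / 0.44 = 3.191 km

3.19 km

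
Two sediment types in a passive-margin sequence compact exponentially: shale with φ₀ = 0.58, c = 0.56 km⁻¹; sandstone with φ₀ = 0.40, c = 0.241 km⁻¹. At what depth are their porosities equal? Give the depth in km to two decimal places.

Set φ₀ₐ e^(−cₐd) = φ₀ᵦ e^(−cᵦd) ⇒ ln(φ₀ₐ/φ₀ᵦ) = (cₐ − cᵦ)·d
d = ln(0.58/0.4) / (0.56 − 0.241) = 0.3716 / 0.319 = 1.165 km

1.16 km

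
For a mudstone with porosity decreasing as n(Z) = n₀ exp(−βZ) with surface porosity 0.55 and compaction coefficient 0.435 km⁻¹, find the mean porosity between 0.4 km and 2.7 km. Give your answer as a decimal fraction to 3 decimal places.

⟨n⟩ = (1/(Z₂−Z₁)) ∫ n₀ e^(−βZ) dZ = n₀·(e^(−β·Z₁) − e^(−β·Z₂)) / (β·(Z₂−Z₁))
e^(−0.435×0.4) = 0.8403; e^(−0.435×2.7) = 0.3090
⟨n⟩ = 0.55 × (0.8403 − 0.3090) / (0.435 × 2.3) = 0.55 × 0.5311 = 0.2921

0.292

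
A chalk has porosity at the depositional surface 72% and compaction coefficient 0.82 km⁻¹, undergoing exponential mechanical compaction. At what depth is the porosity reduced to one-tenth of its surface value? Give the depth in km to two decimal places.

φ/φ₀ = 1/10 ⇒ exp(−c·d) = 1/10 ⇒ d = ln(10) / c
d = 2.3026 / 0.82 = 2.808 km

2.81 km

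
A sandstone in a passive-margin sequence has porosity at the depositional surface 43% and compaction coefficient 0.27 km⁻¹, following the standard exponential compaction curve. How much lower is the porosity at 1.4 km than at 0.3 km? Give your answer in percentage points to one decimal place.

10.2 percentage points

phi(0.3) = 0.43·e^(−0.27×0.3) = 0.3965
phi(1.4) = 0.43·e^(−0.27×1.4) = 0.2946
Δphi = 0.3965 − 0.2946 = 0.1019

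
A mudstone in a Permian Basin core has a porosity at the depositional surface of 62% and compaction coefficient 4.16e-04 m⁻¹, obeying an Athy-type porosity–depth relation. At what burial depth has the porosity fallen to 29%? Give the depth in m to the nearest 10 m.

1830 m

Working in km (1 km = 1000 m; k in km⁻¹ = k in m⁻¹ × 1000):
Invert Athy's law: z = ln(phi₀/phi) / k
z = ln(0.62/0.29) / 0.416 = ln(2.138) / 0.416 = 0.7598 / 0.416 = 1.827 km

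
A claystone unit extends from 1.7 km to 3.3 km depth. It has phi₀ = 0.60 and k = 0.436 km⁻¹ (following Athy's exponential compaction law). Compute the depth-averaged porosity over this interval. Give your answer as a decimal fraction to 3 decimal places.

⟨phi⟩ = (1/(d₂−d₁)) ∫ phi₀ e^(−kd) dd = phi₀·(e^(−k·d₁) − e^(−k·d₂)) / (k·(d₂−d₁))
e^(−0.436×1.7) = 0.4765; e^(−0.436×3.3) = 0.2372
⟨phi⟩ = 0.6 × (0.4765 − 0.2372) / (0.436 × 1.6) = 0.6 × 0.3431 = 0.2058

0.206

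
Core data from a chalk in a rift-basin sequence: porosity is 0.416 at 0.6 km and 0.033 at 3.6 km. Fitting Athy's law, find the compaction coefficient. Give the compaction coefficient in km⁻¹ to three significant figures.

Athy: φ(z) = φ₀ e^(−kz) ⇒ φ₁/φ₂ = e^{k(z₂−z₁)} ⇒ k = ln(φ₁/φ₂)/(z₂−z₁)
k = ln(0.416/0.033) / (3.6 − 0.6) = ln(12.61) / 3 = 2.5342 / 3 = 0.8447 km⁻¹

0.845 km⁻¹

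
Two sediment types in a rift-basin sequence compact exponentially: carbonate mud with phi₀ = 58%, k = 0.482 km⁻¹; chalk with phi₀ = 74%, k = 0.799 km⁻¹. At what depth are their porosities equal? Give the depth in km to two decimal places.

Set phi₀ₐ e^(−kₐZ) = phi₀ᵦ e^(−kᵦZ) ⇒ ln(phi₀ₐ/phi₀ᵦ) = (kₐ − kᵦ)·Z
Z = ln(0.58/0.74) / (0.482 − 0.799) = -0.2436 / -0.317 = 0.769 km

0.77 km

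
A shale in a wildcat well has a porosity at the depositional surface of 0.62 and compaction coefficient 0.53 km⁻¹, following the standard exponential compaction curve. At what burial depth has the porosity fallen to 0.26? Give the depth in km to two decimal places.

1.64 km

Invert Athy's law: d = ln(n₀/n) / β
d = ln(0.62/0.26) / 0.53 = ln(2.385) / 0.53 = 0.8690 / 0.53 = 1.640 km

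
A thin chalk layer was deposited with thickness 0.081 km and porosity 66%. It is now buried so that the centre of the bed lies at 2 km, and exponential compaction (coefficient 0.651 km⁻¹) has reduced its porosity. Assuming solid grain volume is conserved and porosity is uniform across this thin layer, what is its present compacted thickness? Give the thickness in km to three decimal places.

Porosity at 2 km: φ = 0.66·exp(−0.651×2) = 0.1795
Solid-volume conservation: h(1−φ) = h₀(1−φ₀) ⇒ h = h₀·(1−φ₀)/(1−φ)
h = 0.081 × (1 − 0.66)/(1 − 0.1795) = 0.081 × 0.4144 = 0.0336 km

0.034 km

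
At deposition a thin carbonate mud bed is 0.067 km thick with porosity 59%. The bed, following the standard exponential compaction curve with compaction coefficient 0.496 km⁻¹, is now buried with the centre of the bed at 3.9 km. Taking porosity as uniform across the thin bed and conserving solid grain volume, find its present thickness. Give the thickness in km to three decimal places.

Porosity at 3.9 km: φ = 0.59·exp(−0.496×3.9) = 0.0853
Solid-volume conservation: h(1−φ) = h₀(1−φ₀) ⇒ h = h₀·(1−φ₀)/(1−φ)
h = 0.067 × (1 − 0.59)/(1 − 0.0853) = 0.067 × 0.4482 = 0.0300 km

0.030 km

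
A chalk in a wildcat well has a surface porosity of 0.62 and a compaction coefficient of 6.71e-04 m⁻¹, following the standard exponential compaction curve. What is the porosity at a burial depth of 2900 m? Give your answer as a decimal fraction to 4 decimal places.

0.0886

Working in km (1 km = 1000 m; c in km⁻¹ = c in m⁻¹ × 1000):
n = n₀·exp(−c·Z) = 0.62 × exp(−0.671 × 2.9) = 0.62 × exp(−1.946)
  = 0.62 × 0.1429 = 0.0886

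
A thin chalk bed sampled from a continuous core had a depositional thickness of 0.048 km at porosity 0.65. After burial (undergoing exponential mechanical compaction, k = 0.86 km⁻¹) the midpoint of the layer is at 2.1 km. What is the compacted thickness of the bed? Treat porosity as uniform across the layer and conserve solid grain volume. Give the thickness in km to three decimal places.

Porosity at 2.1 km: n = 0.65·exp(−0.86×2.1) = 0.1068
Solid-volume conservation: h(1−n) = h₀(1−n₀) ⇒ h = h₀·(1−n₀)/(1−n)
h = 0.048 × (1 − 0.65)/(1 − 0.1068) = 0.048 × 0.3919 = 0.0188 km

0.019 km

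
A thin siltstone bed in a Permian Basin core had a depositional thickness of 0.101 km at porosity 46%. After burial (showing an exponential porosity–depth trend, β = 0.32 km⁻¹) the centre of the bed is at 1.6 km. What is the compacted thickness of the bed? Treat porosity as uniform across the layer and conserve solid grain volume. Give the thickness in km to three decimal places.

Porosity at 1.6 km: n = 0.46·exp(−0.32×1.6) = 0.2757
Solid-volume conservation: h(1−n) = h₀(1−n₀) ⇒ h = h₀·(1−n₀)/(1−n)
h = 0.101 × (1 − 0.46)/(1 − 0.2757) = 0.101 × 0.7455 = 0.0753 km

0.075 km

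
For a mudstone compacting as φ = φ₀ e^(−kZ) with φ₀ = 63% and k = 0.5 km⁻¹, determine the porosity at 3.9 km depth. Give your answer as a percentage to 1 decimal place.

φ = φ₀·exp(−k·Z) = 0.63 × exp(−0.5 × 3.9) = 0.63 × exp(−1.95)
  = 0.63 × 0.1423 = 0.0896

9.0%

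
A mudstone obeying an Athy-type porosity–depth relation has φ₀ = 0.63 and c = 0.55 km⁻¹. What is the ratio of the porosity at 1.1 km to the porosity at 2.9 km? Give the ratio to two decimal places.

2.69

φ(d₁)/φ(d₂) = e^(−c·d₁)/e^(−c·d₂) = e^{c(d₂−d₁)}
= exp(0.55 × 1.8) = exp(0.99) = 2.6912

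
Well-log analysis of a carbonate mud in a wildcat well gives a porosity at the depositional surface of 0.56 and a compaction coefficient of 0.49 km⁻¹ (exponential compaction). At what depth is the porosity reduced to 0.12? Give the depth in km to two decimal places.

3.14 km

Invert Athy's law: z = ln(n₀/n) / c
z = ln(0.56/0.12) / 0.49 = ln(4.667) / 0.49 = 1.5404 / 0.49 = 3.144 km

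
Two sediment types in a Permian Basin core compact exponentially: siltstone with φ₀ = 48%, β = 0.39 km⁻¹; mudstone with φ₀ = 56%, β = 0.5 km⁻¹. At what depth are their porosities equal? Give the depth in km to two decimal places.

Set φ₀ₐ e^(−βₐd) = φ₀ᵦ e^(−βᵦd) ⇒ ln(φ₀ₐ/φ₀ᵦ) = (βₐ − βᵦ)·d
d = ln(0.48/0.56) / (0.39 − 0.5) = -0.1542 / -0.11 = 1.401 km

1.40 km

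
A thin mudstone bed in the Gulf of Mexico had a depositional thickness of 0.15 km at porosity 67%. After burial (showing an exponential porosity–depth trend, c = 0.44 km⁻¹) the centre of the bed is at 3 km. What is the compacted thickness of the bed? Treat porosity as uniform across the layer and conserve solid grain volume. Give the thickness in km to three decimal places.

0.060 km

Porosity at 3 km: φ = 0.67·exp(−0.44×3) = 0.1790
Solid-volume conservation: h(1−φ) = h₀(1−φ₀) ⇒ h = h₀·(1−φ₀)/(1−φ)
h = 0.15 × (1 − 0.67)/(1 − 0.1790) = 0.15 × 0.4019 = 0.0603 km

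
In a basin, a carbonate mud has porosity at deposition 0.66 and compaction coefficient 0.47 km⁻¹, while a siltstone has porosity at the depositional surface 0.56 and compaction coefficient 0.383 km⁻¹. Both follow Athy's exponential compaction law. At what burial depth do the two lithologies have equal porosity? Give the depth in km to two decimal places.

1.89 km

Set phi₀ₐ e^(−βₐd) = phi₀ᵦ e^(−βᵦd) ⇒ ln(phi₀ₐ/phi₀ᵦ) = (βₐ − βᵦ)·d
d = ln(0.66/0.56) / (0.47 − 0.383) = 0.1643 / 0.087 = 1.889 km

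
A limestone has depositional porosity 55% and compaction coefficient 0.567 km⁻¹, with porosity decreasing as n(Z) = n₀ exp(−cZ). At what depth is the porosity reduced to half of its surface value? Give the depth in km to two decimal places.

1.22 km

n/n₀ = 1/2 ⇒ exp(−c·Z) = 1/2 ⇒ Z = ln(2) / c
Z = 0.6931 / 0.567 = 1.222 km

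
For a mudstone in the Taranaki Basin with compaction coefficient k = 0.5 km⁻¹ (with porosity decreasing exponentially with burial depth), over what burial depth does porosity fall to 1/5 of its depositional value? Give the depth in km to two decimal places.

3.22 km

φ/φ₀ = 1/5 ⇒ exp(−k·Z) = 1/5 ⇒ Z = ln(5) / k
Z = 1.6094 / 0.5 = 3.219 km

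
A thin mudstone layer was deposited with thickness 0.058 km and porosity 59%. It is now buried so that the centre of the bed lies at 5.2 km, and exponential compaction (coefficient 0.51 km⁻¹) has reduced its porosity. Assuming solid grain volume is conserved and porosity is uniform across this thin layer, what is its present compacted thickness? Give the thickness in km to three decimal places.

0.025 km

Porosity at 5.2 km: n = 0.59·exp(−0.51×5.2) = 0.0416
Solid-volume conservation: h(1−n) = h₀(1−n₀) ⇒ h = h₀·(1−n₀)/(1−n)
h = 0.058 × (1 − 0.59)/(1 − 0.0416) = 0.058 × 0.4278 = 0.0248 km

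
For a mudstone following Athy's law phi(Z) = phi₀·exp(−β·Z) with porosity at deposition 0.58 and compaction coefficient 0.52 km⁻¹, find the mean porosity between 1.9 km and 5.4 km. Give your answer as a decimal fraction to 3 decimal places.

⟨phi⟩ = (1/(Z₂−Z₁)) ∫ phi₀ e^(−βZ) dZ = phi₀·(e^(−β·Z₁) − e^(−β·Z₂)) / (β·(Z₂−Z₁))
e^(−0.52×1.9) = 0.3723; e^(−0.52×5.4) = 0.0603
⟨phi⟩ = 0.58 × (0.3723 − 0.0603) / (0.52 × 3.5) = 0.58 × 0.1714 = 0.0994

0.099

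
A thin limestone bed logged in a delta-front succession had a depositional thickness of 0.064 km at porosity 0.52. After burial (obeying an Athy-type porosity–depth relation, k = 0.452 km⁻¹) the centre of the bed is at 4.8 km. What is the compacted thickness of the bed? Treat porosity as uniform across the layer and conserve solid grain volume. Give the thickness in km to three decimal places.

Porosity at 4.8 km: φ = 0.52·exp(−0.452×4.8) = 0.0594
Solid-volume conservation: h(1−φ) = h₀(1−φ₀) ⇒ h = h₀·(1−φ₀)/(1−φ)
h = 0.064 × (1 − 0.52)/(1 − 0.0594) = 0.064 × 0.5103 = 0.0327 km

0.033 km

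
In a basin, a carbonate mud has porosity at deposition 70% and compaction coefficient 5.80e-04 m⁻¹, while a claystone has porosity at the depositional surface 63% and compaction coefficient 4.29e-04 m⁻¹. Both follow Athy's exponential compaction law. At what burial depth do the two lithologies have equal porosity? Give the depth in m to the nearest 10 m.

700 m

Working in km (1 km = 1000 m; β in km⁻¹ = β in m⁻¹ × 1000):
Set φ₀ₐ e^(−βₐd) = φ₀ᵦ e^(−βᵦd) ⇒ ln(φ₀ₐ/φ₀ᵦ) = (βₐ − βᵦ)·d
d = ln(0.7/0.63) / (0.58 − 0.429) = 0.1054 / 0.151 = 0.698 km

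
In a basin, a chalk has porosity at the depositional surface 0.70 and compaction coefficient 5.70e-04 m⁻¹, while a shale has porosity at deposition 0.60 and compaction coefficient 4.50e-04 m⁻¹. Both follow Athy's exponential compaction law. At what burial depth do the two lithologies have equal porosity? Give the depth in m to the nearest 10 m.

1280 m

Working in km (1 km = 1000 m; β in km⁻¹ = β in m⁻¹ × 1000):
Set phi₀ₐ e^(−βₐZ) = phi₀ᵦ e^(−βᵦZ) ⇒ ln(phi₀ₐ/phi₀ᵦ) = (βₐ − βᵦ)·Z
Z = ln(0.7/0.6) / (0.57 − 0.45) = 0.1542 / 0.12 = 1.285 km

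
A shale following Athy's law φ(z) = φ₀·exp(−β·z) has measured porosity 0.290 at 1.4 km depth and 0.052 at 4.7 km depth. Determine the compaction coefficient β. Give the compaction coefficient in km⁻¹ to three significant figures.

0.521 km⁻¹

Athy: φ(z) = φ₀ e^(−βz) ⇒ φ₁/φ₂ = e^{β(z₂−z₁)} ⇒ β = ln(φ₁/φ₂)/(z₂−z₁)
β = ln(0.29/0.052) / (4.7 − 1.4) = ln(5.577) / 3.3 = 1.7186 / 3.3 = 0.5208 km⁻¹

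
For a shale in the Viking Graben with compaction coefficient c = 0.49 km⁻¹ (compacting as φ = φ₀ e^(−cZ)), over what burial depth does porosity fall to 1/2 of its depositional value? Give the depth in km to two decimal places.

φ/φ₀ = 1/2 ⇒ exp(−c·Z) = 1/2 ⇒ Z = ln(2) / c
Z = 0.6931 / 0.49 = 1.415 km

1.41 km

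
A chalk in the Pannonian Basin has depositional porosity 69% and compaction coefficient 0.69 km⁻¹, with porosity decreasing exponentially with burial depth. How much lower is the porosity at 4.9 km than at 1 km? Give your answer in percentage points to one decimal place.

32.3 percentage points

φ(1) = 0.69·e^(−0.69×1) = 0.3461
φ(4.9) = 0.69·e^(−0.69×4.9) = 0.0235
Δφ = 0.3461 − 0.0235 = 0.3226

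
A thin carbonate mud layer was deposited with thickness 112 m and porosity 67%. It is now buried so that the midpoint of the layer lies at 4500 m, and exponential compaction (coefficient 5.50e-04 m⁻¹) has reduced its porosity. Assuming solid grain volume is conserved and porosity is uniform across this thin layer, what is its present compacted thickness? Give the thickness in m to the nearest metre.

39 m

Working in km (1 km = 1000 m; k in km⁻¹ = k in m⁻¹ × 1000):
Porosity at 4.5 km: n = 0.67·exp(−0.55×4.5) = 0.0564
Solid-volume conservation: h(1−n) = h₀(1−n₀) ⇒ h = h₀·(1−n₀)/(1−n)
h = 0.112 × (1 − 0.67)/(1 − 0.0564) = 0.112 × 0.3497 = 0.0392 km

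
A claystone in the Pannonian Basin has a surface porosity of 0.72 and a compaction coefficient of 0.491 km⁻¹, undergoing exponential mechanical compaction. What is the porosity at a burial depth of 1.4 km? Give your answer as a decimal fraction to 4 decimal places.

0.3621

phi = phi₀·exp(−β·Z) = 0.72 × exp(−0.491 × 1.4) = 0.72 × exp(−0.6874)
  = 0.72 × 0.5029 = 0.3621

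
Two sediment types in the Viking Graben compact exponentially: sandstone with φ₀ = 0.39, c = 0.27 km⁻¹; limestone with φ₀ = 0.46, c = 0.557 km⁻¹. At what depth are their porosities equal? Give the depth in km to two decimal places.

0.58 km

Set φ₀ₐ e^(−cₐz) = φ₀ᵦ e^(−cᵦz) ⇒ ln(φ₀ₐ/φ₀ᵦ) = (cₐ − cᵦ)·z
z = ln(0.39/0.46) / (0.27 − 0.557) = -0.1651 / -0.287 = 0.575 km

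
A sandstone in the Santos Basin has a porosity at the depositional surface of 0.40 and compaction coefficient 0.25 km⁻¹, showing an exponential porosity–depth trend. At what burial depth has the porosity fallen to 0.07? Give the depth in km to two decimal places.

Invert Athy's law: z = ln(n₀/n) / k
z = ln(0.4/0.07) / 0.25 = ln(5.714) / 0.25 = 1.7430 / 0.25 = 6.972 km

6.97 km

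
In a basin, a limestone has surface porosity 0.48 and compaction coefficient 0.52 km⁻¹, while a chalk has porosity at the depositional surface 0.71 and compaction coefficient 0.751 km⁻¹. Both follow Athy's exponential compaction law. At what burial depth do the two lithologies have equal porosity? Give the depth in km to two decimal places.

Set φ₀ₐ e^(−kₐz) = φ₀ᵦ e^(−kᵦz) ⇒ ln(φ₀ₐ/φ₀ᵦ) = (kₐ − kᵦ)·z
z = ln(0.48/0.71) / (0.52 − 0.751) = -0.3915 / -0.231 = 1.695 km

1.69 km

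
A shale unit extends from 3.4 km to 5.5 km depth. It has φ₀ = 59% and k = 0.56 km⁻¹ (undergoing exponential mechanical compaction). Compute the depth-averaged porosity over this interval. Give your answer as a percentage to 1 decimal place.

⟨φ⟩ = (1/(z₂−z₁)) ∫ φ₀ e^(−kz) dz = φ₀·(e^(−k·z₁) − e^(−k·z₂)) / (k·(z₂−z₁))
e^(−0.56×3.4) = 0.1490; e^(−0.56×5.5) = 0.0460
⟨φ⟩ = 0.59 × (0.1490 − 0.0460) / (0.56 × 2.1) = 0.59 × 0.0876 = 0.0517

5.2%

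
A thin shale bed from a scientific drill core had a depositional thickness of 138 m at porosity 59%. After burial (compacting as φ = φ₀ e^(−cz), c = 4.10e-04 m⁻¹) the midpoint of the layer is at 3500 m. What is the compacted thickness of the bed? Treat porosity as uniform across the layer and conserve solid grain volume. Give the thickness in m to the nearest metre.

Working in km (1 km = 1000 m; c in km⁻¹ = c in m⁻¹ × 1000):
Porosity at 3.5 km: φ = 0.59·exp(−0.41×3.5) = 0.1405
Solid-volume conservation: h(1−φ) = h₀(1−φ₀) ⇒ h = h₀·(1−φ₀)/(1−φ)
h = 0.138 × (1 − 0.59)/(1 − 0.1405) = 0.138 × 0.4770 = 0.0658 km

66 m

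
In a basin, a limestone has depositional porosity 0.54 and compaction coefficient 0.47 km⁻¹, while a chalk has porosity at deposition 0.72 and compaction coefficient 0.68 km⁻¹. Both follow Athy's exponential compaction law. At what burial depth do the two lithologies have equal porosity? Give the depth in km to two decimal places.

Set φ₀ₐ e^(−cₐz) = φ₀ᵦ e^(−cᵦz) ⇒ ln(φ₀ₐ/φ₀ᵦ) = (cₐ − cᵦ)·z
z = ln(0.54/0.72) / (0.47 − 0.68) = -0.2877 / -0.21 = 1.370 km

1.37 km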